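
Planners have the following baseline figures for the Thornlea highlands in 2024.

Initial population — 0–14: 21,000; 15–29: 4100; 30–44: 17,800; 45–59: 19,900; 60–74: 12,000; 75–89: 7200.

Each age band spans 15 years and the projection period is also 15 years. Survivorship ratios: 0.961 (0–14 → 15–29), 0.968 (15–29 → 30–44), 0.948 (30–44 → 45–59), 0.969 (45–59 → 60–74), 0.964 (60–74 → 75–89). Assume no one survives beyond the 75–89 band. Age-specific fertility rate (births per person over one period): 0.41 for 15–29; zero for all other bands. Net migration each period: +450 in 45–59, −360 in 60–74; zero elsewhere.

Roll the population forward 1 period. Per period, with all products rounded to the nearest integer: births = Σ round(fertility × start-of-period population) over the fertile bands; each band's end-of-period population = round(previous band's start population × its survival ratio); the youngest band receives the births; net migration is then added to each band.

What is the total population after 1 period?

73646

Numbering the bands 1..6 from youngest to oldest:
Period 1:
Births: 4100 * 0.41 = 1681
Band 2: 21000 * 0.961 = 20181
Band 3: 4100 * 0.968 = 3969
Band 4: 17800 * 0.948 = 16874
Band 5: 19900 * 0.969 = 19283
Band 6: 12000 * 0.964 = 11568
Net migration: Band 4 + 450 → 17324; Band 5 − 360 → 18923
Population now: 0–14=1681, 15–29=20181, 30–44=3969, 45–59=17324, 60–74=18923, 75–89=11568
Total after period 1: 1681 + 20181 + 3969 + 17324 + 18923 + 11568 = 73646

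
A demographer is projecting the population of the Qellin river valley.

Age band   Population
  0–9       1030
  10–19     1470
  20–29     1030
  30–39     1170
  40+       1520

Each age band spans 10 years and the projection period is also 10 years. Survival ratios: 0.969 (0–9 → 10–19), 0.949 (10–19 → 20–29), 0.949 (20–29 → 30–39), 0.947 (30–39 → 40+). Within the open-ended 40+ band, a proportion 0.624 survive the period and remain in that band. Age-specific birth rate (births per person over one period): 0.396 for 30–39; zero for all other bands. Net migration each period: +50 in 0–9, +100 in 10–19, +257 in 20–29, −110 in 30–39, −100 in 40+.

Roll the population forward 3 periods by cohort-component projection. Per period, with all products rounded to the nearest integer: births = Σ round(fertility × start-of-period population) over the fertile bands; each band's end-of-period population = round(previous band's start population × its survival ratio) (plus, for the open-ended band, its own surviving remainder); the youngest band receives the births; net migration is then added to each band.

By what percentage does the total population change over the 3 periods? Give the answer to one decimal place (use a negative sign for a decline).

— Period 1 —
Births: 1170 × 0.396 = 463
10–19: 1030 × 0.969 = 998
20–29: 1470 × 0.949 = 1395
30–39: 1030 × 0.949 = 977
40+: 1170 × 0.947 + 1520 × 0.624 = 1108 + 948 = 2056
Net migration: 0–9 + 50 → 513; 10–19 + 100 → 1098; 20–29 + 257 → 1652; 30–39 − 110 → 867; 40+ − 100 → 1956
Population now: 0–9=513, 10–19=1098, 20–29=1652, 30–39=867, 40+=1956
— Period 2 —
Births: 867 × 0.396 = 343
10–19: 513 × 0.969 = 497
20–29: 1098 × 0.949 = 1042
30–39: 1652 × 0.949 = 1568
40+: 867 × 0.947 + 1956 × 0.624 = 821 + 1221 = 2042
Net migration: 0–9 + 50 → 393; 10–19 + 100 → 597; 20–29 + 257 → 1299; 30–39 − 110 → 1458; 40+ − 100 → 1942
Population now: 0–9=393, 10–19=597, 20–29=1299, 30–39=1458, 40+=1942
— Period 3 —
Births: 1458 × 0.396 = 577
10–19: 393 × 0.969 = 381
20–29: 597 × 0.949 = 567
30–39: 1299 × 0.949 = 1233
40+: 1458 × 0.947 + 1942 × 0.624 = 1381 + 1212 = 2593
Net migration: 0–9 + 50 → 627; 10–19 + 100 → 481; 20–29 + 257 → 824; 30–39 − 110 → 1123; 40+ − 100 → 2493
Population now: 0–9=627, 10–19=481, 20–29=824, 30–39=1123, 40+=2493
Total: 6220 → 5548; change = -672; percentage change = -10.8%

-10.8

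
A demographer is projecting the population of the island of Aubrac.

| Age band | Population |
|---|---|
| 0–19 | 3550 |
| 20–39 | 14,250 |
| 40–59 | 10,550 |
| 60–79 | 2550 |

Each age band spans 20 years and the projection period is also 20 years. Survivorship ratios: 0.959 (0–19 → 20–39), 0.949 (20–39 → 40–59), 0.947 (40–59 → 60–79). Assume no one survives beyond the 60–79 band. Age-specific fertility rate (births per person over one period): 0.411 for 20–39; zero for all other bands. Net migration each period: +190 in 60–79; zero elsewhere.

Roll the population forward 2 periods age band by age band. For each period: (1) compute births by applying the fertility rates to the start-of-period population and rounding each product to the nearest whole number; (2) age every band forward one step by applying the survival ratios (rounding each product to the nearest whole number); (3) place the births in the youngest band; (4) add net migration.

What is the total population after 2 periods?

23242

[period 1]
Births: 14250 × 0.411 = 5857
20–39: 3550 × 0.959 = 3404
40–59: 14250 × 0.949 = 13523
60–79: 10550 × 0.947 = 9991
Net migration: 60–79 + 190 → 10181
→ [5857, 3404, 13523, 10181]
[period 2]
Births: 3404 × 0.411 = 1399
20–39: 5857 × 0.959 = 5617
40–59: 3404 × 0.949 = 3230
60–79: 13523 × 0.947 = 12806
Net migration: 60–79 + 190 → 12996
→ [1399, 5617, 3230, 12996]
Total after period 2: 1399 + 5617 + 3230 + 12996 = 23242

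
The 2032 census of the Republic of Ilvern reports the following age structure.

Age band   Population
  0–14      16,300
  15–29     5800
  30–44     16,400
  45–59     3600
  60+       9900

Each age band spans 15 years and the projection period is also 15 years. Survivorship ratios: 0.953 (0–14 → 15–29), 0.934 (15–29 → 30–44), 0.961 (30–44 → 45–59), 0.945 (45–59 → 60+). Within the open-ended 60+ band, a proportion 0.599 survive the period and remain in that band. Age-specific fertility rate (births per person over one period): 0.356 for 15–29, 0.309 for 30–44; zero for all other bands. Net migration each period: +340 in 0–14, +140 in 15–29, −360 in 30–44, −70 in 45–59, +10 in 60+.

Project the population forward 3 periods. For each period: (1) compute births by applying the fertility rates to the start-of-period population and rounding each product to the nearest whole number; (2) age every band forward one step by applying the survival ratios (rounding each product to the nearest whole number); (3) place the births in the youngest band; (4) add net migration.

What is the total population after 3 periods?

51461

After projecting period 1:
Births: 5800 × 0.356 = 2065, 16400 × 0.309 = 5068 → 7133
15–29: 16300 × 0.953 = 15534
30–44: 5800 × 0.934 = 5417
45–59: 16400 × 0.961 = 15760
60+: 3600 × 0.945 + 9900 × 0.599 = 3402 + 5930 = 9332
Net migration: 0–14 + 340 → 7473; 15–29 + 140 → 15674; 30–44 − 360 → 5057; 45–59 − 70 → 15690; 60+ + 10 → 9342
Giving 7473 / 15674 / 5057 / 15690 / 9342.
After projecting period 2:
Births: 15674 × 0.356 = 5580, 5057 × 0.309 = 1563 → 7143
15–29: 7473 × 0.953 = 7122
30–44: 15674 × 0.934 = 14640
45–59: 5057 × 0.961 = 4860
60+: 15690 × 0.945 + 9342 × 0.599 = 14827 + 5596 = 20423
Net migration: 0–14 + 340 → 7483; 15–29 + 140 → 7262; 30–44 − 360 → 14280; 45–59 − 70 → 4790; 60+ + 10 → 20433
Giving 7483 / 7262 / 14280 / 4790 / 20433.
After projecting period 3:
Births: 7262 × 0.356 = 2585, 14280 × 0.309 = 4413 → 6998
15–29: 7483 × 0.953 = 7131
30–44: 7262 × 0.934 = 6783
45–59: 14280 × 0.961 = 13723
60+: 4790 × 0.945 + 20433 × 0.599 = 4527 + 12239 = 16766
Net migration: 0–14 + 340 → 7338; 15–29 + 140 → 7271; 30–44 − 360 → 6423; 45–59 − 70 → 13653; 60+ + 10 → 16776
Giving 7338 / 7271 / 6423 / 13653 / 16776.
Total after period 3: 7338 + 7271 + 6423 + 13653 + 16776 = 51461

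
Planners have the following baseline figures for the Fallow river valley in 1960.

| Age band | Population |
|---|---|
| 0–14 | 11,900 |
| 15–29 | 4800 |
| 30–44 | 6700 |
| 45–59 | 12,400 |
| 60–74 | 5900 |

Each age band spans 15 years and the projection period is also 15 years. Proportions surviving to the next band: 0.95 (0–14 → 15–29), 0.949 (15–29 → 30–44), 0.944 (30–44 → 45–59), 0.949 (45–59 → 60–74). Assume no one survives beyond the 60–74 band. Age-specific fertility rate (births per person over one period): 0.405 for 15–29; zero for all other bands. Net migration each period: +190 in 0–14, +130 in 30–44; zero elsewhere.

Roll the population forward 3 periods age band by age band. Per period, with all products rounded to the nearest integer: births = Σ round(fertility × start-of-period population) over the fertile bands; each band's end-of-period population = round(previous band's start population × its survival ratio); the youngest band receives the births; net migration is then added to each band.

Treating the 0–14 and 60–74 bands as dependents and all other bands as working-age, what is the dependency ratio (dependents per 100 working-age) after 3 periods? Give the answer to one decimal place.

Period 1.
Births: 4800 × 0.405 = 1944
15–29: 11900 × 0.95 = 11305
30–44: 4800 × 0.949 = 4555
45–59: 6700 × 0.944 = 6325
60–74: 12400 × 0.949 = 11768
Net migration: 0–14 + 190 → 2134; 30–44 + 130 → 4685
Population now: 0–14=2134, 15–29=11305, 30–44=4685, 45–59=6325, 60–74=11768
Period 2.
Births: 11305 × 0.405 = 4579
15–29: 2134 × 0.95 = 2027
30–44: 11305 × 0.949 = 10728
45–59: 4685 × 0.944 = 4423
60–74: 6325 × 0.949 = 6002
Net migration: 0–14 + 190 → 4769; 30–44 + 130 → 10858
Population now: 0–14=4769, 15–29=2027, 30–44=10858, 45–59=4423, 60–74=6002
Period 3.
Births: 2027 × 0.405 = 821
15–29: 4769 × 0.95 = 4531
30–44: 2027 × 0.949 = 1924
45–59: 10858 × 0.944 = 10250
60–74: 4423 × 0.949 = 4197
Net migration: 0–14 + 190 → 1011; 30–44 + 130 → 2054
Population now: 0–14=1011, 15–29=4531, 30–44=2054, 45–59=10250, 60–74=4197
Dependents (band 0–14 + band 60–74) = 1011 + 4197 = 5208; working-age = 16835; ratio = 5208/16835 × 100 = 30.9

30.9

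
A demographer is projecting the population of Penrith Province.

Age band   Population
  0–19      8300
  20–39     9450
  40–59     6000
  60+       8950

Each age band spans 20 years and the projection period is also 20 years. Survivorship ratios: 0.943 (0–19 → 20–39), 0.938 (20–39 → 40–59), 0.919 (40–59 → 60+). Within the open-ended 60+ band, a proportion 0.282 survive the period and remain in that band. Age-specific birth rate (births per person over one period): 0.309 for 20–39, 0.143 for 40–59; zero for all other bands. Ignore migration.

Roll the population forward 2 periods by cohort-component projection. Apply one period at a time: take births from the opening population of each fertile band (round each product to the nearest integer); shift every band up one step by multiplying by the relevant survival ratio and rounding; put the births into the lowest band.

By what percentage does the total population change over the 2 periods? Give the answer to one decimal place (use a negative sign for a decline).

Period 1:
Births: 9450 × 0.309 = 2920 ; 6000 × 0.143 = 858 → total 3778
20–39: 8300 × 0.943 = 7827
40–59: 9450 × 0.938 = 8864
60+: 6000 × 0.919 + 8950 × 0.282 = 5514 + 2524 = 8038
Giving 3778 / 7827 / 8864 / 8038.
Period 2:
Births: 7827 × 0.309 = 2419 ; 8864 × 0.143 = 1268 → total 3687
20–39: 3778 × 0.943 = 3563
40–59: 7827 × 0.938 = 7342
60+: 8864 × 0.919 + 8038 × 0.282 = 8146 + 2267 = 10413
Giving 3687 / 3563 / 7342 / 10413.
Total: 32700 → 25005; change = -7695; percentage change = -23.5%

-23.5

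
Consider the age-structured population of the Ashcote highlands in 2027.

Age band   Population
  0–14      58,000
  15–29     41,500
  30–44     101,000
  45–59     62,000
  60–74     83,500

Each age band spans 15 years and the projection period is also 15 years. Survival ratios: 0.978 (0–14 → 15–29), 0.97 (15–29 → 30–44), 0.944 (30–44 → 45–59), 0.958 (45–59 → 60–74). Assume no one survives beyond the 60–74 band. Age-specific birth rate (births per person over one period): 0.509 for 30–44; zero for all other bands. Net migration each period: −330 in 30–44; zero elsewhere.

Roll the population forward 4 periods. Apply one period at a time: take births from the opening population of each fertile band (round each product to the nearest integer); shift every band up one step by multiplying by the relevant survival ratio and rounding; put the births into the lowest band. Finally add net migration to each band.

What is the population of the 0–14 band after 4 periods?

Let group 1 be 0–14 through group 5 = 60–74.
Period 1:
Births: 101000 × 0.509 = 51409
Group 2: 58000 × 0.978 = 56724
Group 3: 41500 × 0.97 = 40255
Group 4: 101000 × 0.944 = 95344
Group 5: 62000 × 0.958 = 59396
Net migration: Group 3 − 330 → 39925
Giving 51409 / 56724 / 39925 / 95344 / 59396.
Period 2:
Births: 39925 × 0.509 = 20322
Group 2: 51409 × 0.978 = 50278
Group 3: 56724 × 0.97 = 55022
Group 4: 39925 × 0.944 = 37689
Group 5: 95344 × 0.958 = 91340
Net migration: Group 3 − 330 → 54692
Giving 20322 / 50278 / 54692 / 37689 / 91340.
Period 3:
Births: 54692 × 0.509 = 27838
Group 2: 20322 × 0.978 = 19875
Group 3: 50278 × 0.97 = 48770
Group 4: 54692 × 0.944 = 51629
Group 5: 37689 × 0.958 = 36106
Net migration: Group 3 − 330 → 48440
Giving 27838 / 19875 / 48440 / 51629 / 36106.
Period 4:
Births: 48440 × 0.509 = 24656
Group 2: 27838 × 0.978 = 27226
Group 3: 19875 × 0.97 = 19279
Group 4: 48440 × 0.944 = 45727
Group 5: 51629 × 0.958 = 49461
Net migration: Group 3 − 330 → 18949
Giving 24656 / 27226 / 18949 / 45727 / 49461.

24656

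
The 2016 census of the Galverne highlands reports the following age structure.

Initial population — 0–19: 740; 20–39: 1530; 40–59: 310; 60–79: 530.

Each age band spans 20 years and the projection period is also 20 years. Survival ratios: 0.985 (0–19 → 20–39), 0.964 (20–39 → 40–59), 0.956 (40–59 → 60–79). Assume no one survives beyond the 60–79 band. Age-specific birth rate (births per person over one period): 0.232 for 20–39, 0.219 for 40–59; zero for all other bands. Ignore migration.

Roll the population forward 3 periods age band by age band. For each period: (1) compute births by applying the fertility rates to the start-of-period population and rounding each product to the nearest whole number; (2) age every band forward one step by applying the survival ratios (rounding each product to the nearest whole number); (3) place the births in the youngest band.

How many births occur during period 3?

251

Numbering the bands 1..4 from youngest to oldest:
— Period 1 —
Births: 1530 × 0.232 = 355  |  310 × 0.219 = 68 — total 423
Band 2: 740 × 0.985 = 729
Band 3: 1530 × 0.964 = 1475
Band 4: 310 × 0.956 = 296
Population now: 0–19=423, 20–39=729, 40–59=1475, 60–79=296
— Period 2 —
Births: 729 × 0.232 = 169  |  1475 × 0.219 = 323 — total 492
Band 2: 423 × 0.985 = 417
Band 3: 729 × 0.964 = 703
Band 4: 1475 × 0.956 = 1410
Population now: 0–19=492, 20–39=417, 40–59=703, 60–79=1410
— Period 3 —
Births: 417 × 0.232 = 97  |  703 × 0.219 = 154 — total 251
Band 2: 492 × 0.985 = 485
Band 3: 417 × 0.964 = 402
Band 4: 703 × 0.956 = 672
Population now: 0–19=251, 20–39=485, 40–59=402, 60–79=672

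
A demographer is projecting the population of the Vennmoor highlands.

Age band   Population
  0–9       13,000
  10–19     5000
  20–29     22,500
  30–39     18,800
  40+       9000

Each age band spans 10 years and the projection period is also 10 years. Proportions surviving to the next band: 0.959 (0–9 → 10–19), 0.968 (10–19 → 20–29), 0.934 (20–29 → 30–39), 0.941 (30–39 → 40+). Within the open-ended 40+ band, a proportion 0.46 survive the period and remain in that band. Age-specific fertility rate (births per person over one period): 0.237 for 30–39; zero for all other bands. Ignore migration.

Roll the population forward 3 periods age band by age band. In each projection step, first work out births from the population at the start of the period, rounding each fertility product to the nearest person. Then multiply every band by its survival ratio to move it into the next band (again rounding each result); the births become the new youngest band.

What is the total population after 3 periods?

39226

Let group 1 be 0–9 through group 5 = 40+.
Period 1.
Births: 18800 × 0.237 = 4456
Group 2: 13000 × 0.959 = 12467
Group 3: 5000 × 0.968 = 4840
Group 4: 22500 × 0.934 = 21015
Group 5: 18800 × 0.941 + 9000 × 0.46 = 17691 + 4140 = 21831
Population now: 0–9=4456, 10–19=12467, 20–29=4840, 30–39=21015, 40+=21831
Period 2.
Births: 21015 × 0.237 = 4981
Group 2: 4456 × 0.959 = 4273
Group 3: 12467 × 0.968 = 12068
Group 4: 4840 × 0.934 = 4521
Group 5: 21015 × 0.941 + 21831 × 0.46 = 19775 + 10042 = 29817
Population now: 0–9=4981, 10–19=4273, 20–29=12068, 30–39=4521, 40+=29817
Period 3.
Births: 4521 × 0.237 = 1071
Group 2: 4981 × 0.959 = 4777
Group 3: 4273 × 0.968 = 4136
Group 4: 12068 × 0.934 = 11272
Group 5: 4521 × 0.941 + 29817 × 0.46 = 4254 + 13716 = 17970
Population now: 0–9=1071, 10–19=4777, 20–29=4136, 30–39=11272, 40+=17970
Total after period 3: 1071 + 4777 + 4136 + 11272 + 17970 = 39226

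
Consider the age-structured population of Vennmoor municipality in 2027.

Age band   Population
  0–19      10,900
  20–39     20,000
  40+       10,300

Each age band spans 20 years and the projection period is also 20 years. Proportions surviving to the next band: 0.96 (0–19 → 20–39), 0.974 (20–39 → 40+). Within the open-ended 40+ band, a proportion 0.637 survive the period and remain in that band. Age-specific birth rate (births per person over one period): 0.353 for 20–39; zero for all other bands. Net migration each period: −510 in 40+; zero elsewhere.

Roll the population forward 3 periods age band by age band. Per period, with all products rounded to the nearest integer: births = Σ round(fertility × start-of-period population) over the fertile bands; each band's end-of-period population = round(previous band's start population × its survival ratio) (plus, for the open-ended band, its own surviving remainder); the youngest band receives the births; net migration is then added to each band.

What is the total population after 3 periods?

28558

Let group 1 be 0–19 through group 3 = 40+.
Period 1.
Births: 20000 × 0.353 = 7060
Group 2: 10900 × 0.96 = 10464
Group 3: 20000 × 0.974 + 10300 × 0.637 = 19480 + 6561 = 26041
Net migration: Group 3 − 510 → 25531
Population now: 0–19=7060, 20–39=10464, 40+=25531
Period 2.
Births: 10464 × 0.353 = 3694
Group 2: 7060 × 0.96 = 6778
Group 3: 10464 × 0.974 + 25531 × 0.637 = 10192 + 16263 = 26455
Net migration: Group 3 − 510 → 25945
Population now: 0–19=3694, 20–39=6778, 40+=25945
Period 3.
Births: 6778 × 0.353 = 2393
Group 2: 3694 × 0.96 = 3546
Group 3: 6778 × 0.974 + 25945 × 0.637 = 6602 + 16527 = 23129
Net migration: Group 3 − 510 → 22619
Population now: 0–19=2393, 20–39=3546, 40+=22619
Total after period 3: 2393 + 3546 + 22619 = 28558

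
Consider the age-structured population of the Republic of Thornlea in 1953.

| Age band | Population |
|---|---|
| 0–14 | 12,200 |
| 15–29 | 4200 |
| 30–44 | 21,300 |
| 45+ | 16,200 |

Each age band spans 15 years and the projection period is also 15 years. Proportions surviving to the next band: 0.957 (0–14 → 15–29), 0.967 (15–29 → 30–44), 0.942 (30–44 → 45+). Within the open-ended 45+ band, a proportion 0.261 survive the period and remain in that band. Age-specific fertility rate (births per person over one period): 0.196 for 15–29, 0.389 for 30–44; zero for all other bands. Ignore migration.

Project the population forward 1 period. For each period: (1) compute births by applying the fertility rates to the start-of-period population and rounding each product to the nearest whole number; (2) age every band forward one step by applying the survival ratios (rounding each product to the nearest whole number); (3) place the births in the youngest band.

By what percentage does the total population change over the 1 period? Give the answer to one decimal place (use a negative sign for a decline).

— Period 1 —
Births: 4200 × 0.196 = 823 ; 21300 × 0.389 = 8286 — total 9109
15–29: 12200 × 0.957 = 11675
30–44: 4200 × 0.967 = 4061
45+: 21300 × 0.942 + 16200 × 0.261 = 20065 + 4228 = 24293
Giving 9109 / 11675 / 4061 / 24293.
Total: 53900 → 49138; change = -4762; percentage change = -8.8%

-8.8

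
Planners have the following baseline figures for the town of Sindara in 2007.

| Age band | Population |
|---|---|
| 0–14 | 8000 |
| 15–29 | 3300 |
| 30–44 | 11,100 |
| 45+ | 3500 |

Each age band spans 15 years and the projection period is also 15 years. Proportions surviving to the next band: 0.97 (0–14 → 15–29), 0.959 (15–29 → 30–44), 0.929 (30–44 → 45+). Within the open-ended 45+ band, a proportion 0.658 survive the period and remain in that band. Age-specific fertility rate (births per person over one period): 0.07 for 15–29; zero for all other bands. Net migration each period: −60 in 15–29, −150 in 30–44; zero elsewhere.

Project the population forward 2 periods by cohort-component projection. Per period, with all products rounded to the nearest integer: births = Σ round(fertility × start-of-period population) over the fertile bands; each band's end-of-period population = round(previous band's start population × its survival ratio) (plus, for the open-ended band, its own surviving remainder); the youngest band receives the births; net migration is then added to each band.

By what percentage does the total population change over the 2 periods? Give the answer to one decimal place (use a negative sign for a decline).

-26.5

Numbering the bands 1..4 from youngest to oldest:
Period 1:
Births: 3300 × 0.07 = 231
Band 2: 8000 × 0.97 = 7760
Band 3: 3300 × 0.959 = 3165
Band 4: 11100 × 0.929 + 3500 × 0.658 = 10312 + 2303 = 12615
Net migration: Band 2 − 60 → 7700; Band 3 − 150 → 3015
Giving 231 / 7700 / 3015 / 12615.
Period 2:
Births: 7700 × 0.07 = 539
Band 2: 231 × 0.97 = 224
Band 3: 7700 × 0.959 = 7384
Band 4: 3015 × 0.929 + 12615 × 0.658 = 2801 + 8301 = 11102
Net migration: Band 2 − 60 → 164; Band 3 − 150 → 7234
Giving 539 / 164 / 7234 / 11102.
Total: 25900 → 19039; change = -6861; percentage change = -26.5%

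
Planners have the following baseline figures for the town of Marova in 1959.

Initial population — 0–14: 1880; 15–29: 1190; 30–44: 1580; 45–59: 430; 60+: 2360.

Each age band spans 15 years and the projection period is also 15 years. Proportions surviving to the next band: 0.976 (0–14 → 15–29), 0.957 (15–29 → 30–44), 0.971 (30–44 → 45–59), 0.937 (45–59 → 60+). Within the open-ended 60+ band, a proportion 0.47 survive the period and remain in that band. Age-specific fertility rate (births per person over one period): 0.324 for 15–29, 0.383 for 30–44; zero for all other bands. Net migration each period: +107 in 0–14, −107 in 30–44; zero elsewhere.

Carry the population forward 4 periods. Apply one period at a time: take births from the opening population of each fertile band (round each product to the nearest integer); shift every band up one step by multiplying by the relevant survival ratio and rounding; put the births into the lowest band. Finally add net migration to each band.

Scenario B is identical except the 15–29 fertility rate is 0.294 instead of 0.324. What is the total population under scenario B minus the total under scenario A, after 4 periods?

-188

Period 1.
Births: 1190 × 0.324 = 386, 1580 × 0.383 = 605 → 991
15–29: 1880 × 0.976 = 1835
30–44: 1190 × 0.957 = 1139
45–59: 1580 × 0.971 = 1534
60+: 430 × 0.937 + 2360 × 0.47 = 403 + 1109 = 1512
Net migration: 0–14 + 107 → 1098; 30–44 − 107 → 1032
Population now: 0–14=1098, 15–29=1835, 30–44=1032, 45–59=1534, 60+=1512
Period 2.
Births: 1835 × 0.324 = 595, 1032 × 0.383 = 395 → 990
15–29: 1098 × 0.976 = 1072
30–44: 1835 × 0.957 = 1756
45–59: 1032 × 0.971 = 1002
60+: 1534 × 0.937 + 1512 × 0.47 = 1437 + 711 = 2148
Net migration: 0–14 + 107 → 1097; 30–44 − 107 → 1649
Population now: 0–14=1097, 15–29=1072, 30–44=1649, 45–59=1002, 60+=2148
Period 3.
Births: 1072 × 0.324 = 347, 1649 × 0.383 = 632 → 979
15–29: 1097 × 0.976 = 1071
30–44: 1072 × 0.957 = 1026
45–59: 1649 × 0.971 = 1601
60+: 1002 × 0.937 + 2148 × 0.47 = 939 + 1010 = 1949
Net migration: 0–14 + 107 → 1086; 30–44 − 107 → 919
Population now: 0–14=1086, 15–29=1071, 30–44=919, 45–59=1601, 60+=1949
Period 4.
Births: 1071 × 0.324 = 347, 919 × 0.383 = 352 → 699
15–29: 1086 × 0.976 = 1060
30–44: 1071 × 0.957 = 1025
45–59: 919 × 0.971 = 892
60+: 1601 × 0.937 + 1949 × 0.47 = 1500 + 916 = 2416
Net migration: 0–14 + 107 → 806; 30–44 − 107 → 918
Population now: 0–14=806, 15–29=1060, 30–44=918, 45–59=892, 60+=2416
Scenario A total after 4 periods: 6092
Scenario B projection —
Period 1.
Births: 1190 × 0.294 = 350, 1580 × 0.383 = 605 → 955
15–29: 1880 × 0.976 = 1835
30–44: 1190 × 0.957 = 1139
45–59: 1580 × 0.971 = 1534
60+: 430 × 0.937 + 2360 × 0.47 = 403 + 1109 = 1512
Net migration: 0–14 + 107 → 1062; 30–44 − 107 → 1032
Population now: 0–14=1062, 15–29=1835, 30–44=1032, 45–59=1534, 60+=1512
Period 2.
Births: 1835 × 0.294 = 539, 1032 × 0.383 = 395 → 934
15–29: 1062 × 0.976 = 1037
30–44: 1835 × 0.957 = 1756
45–59: 1032 × 0.971 = 1002
60+: 1534 × 0.937 + 1512 × 0.47 = 1437 + 711 = 2148
Net migration: 0–14 + 107 → 1041; 30–44 − 107 → 1649
Population now: 0–14=1041, 15–29=1037, 30–44=1649, 45–59=1002, 60+=2148
Period 3.
Births: 1037 × 0.294 = 305, 1649 × 0.383 = 632 → 937
15–29: 1041 × 0.976 = 1016
30–44: 1037 × 0.957 = 992
45–59: 1649 × 0.971 = 1601
60+: 1002 × 0.937 + 2148 × 0.47 = 939 + 1010 = 1949
Net migration: 0–14 + 107 → 1044; 30–44 − 107 → 885
Population now: 0–14=1044, 15–29=1016, 30–44=885, 45–59=1601, 60+=1949
Period 4.
Births: 1016 × 0.294 = 299, 885 × 0.383 = 339 → 638
15–29: 1044 × 0.976 = 1019
30–44: 1016 × 0.957 = 972
45–59: 885 × 0.971 = 859
60+: 1601 × 0.937 + 1949 × 0.47 = 1500 + 916 = 2416
Net migration: 0–14 + 107 → 745; 30–44 − 107 → 865
Population now: 0–14=745, 15–29=1019, 30–44=865, 45–59=859, 60+=2416
Scenario B total after 4 periods: 5904
Difference B − A = 5904 − 6092 = -188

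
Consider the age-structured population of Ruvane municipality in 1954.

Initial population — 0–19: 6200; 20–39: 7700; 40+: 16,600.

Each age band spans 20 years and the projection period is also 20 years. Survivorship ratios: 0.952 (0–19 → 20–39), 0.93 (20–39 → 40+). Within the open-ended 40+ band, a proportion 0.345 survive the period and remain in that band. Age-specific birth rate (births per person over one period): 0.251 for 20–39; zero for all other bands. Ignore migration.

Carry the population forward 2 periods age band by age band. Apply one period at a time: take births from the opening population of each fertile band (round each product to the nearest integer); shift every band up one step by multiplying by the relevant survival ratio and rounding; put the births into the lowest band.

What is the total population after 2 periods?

13256

(Bands numbered youngest = 1 to oldest = 3.)
After projecting period 1:
Births: 7700 × 0.251 = 1933
Band 2: 6200 × 0.952 = 5902
Band 3: 7700 × 0.93 + 16600 × 0.345 = 7161 + 5727 = 12888
Giving 1933 / 5902 / 12888.
After projecting period 2:
Births: 5902 × 0.251 = 1481
Band 2: 1933 × 0.952 = 1840
Band 3: 5902 × 0.93 + 12888 × 0.345 = 5489 + 4446 = 9935
Giving 1481 / 1840 / 9935.
Total after period 2: 1481 + 1840 + 9935 = 13256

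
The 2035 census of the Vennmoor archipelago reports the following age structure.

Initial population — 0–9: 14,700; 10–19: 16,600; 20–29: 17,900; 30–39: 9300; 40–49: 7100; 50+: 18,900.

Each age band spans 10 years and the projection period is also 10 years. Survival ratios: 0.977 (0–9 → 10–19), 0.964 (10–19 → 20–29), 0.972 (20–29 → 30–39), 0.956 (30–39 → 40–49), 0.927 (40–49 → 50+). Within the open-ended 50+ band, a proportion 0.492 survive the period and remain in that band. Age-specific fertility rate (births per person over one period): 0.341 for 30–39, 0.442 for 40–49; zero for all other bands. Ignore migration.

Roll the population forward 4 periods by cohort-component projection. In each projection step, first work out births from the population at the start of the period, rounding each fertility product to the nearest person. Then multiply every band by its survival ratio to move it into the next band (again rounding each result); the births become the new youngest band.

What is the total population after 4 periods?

76713

Call the groups 1 to 6, youngest first.
Period 1:
Births: 9300 × 0.341 = 3171 ; 7100 × 0.442 = 3138 — total 6309
Group 2: 14700 × 0.977 = 14362
Group 3: 16600 × 0.964 = 16002
Group 4: 17900 × 0.972 = 17399
Group 5: 9300 × 0.956 = 8891
Group 6: 7100 × 0.927 + 18900 × 0.492 = 6582 + 9299 = 15881
→ [6309, 14362, 16002, 17399, 8891, 15881]
Period 2:
Births: 17399 × 0.341 = 5933 ; 8891 × 0.442 = 3930 — total 9863
Group 2: 6309 × 0.977 = 6164
Group 3: 14362 × 0.964 = 13845
Group 4: 16002 × 0.972 = 15554
Group 5: 17399 × 0.956 = 16633
Group 6: 8891 × 0.927 + 15881 × 0.492 = 8242 + 7813 = 16055
→ [9863, 6164, 13845, 15554, 16633, 16055]
Period 3:
Births: 15554 × 0.341 = 5304 ; 16633 × 0.442 = 7352 — total 12656
Group 2: 9863 × 0.977 = 9636
Group 3: 6164 × 0.964 = 5942
Group 4: 13845 × 0.972 = 13457
Group 5: 15554 × 0.956 = 14870
Group 6: 16633 × 0.927 + 16055 × 0.492 = 15419 + 7899 = 23318
→ [12656, 9636, 5942, 13457, 14870, 23318]
Period 4:
Births: 13457 × 0.341 = 4589 ; 14870 × 0.442 = 6573 — total 11162
Group 2: 12656 × 0.977 = 12365
Group 3: 9636 × 0.964 = 9289
Group 4: 5942 × 0.972 = 5776
Group 5: 13457 × 0.956 = 12865
Group 6: 14870 × 0.927 + 23318 × 0.492 = 13784 + 11472 = 25256
→ [11162, 12365, 9289, 5776, 12865, 25256]
Total after period 4: 11162 + 12365 + 9289 + 5776 + 12865 + 25256 = 76713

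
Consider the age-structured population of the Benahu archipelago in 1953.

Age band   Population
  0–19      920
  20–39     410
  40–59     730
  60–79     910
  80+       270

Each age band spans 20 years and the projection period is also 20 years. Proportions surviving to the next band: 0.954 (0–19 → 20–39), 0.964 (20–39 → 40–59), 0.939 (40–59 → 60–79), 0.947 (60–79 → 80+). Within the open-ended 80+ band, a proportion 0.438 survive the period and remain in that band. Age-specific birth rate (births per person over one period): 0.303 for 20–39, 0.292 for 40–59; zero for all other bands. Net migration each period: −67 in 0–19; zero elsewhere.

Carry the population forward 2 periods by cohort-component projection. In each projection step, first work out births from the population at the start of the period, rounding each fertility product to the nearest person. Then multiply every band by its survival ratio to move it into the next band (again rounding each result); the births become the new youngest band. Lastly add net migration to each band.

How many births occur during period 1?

337

Let group 1 be 0–19 through group 5 = 80+.
After projecting period 1:
Births: 410 × 0.303 = 124 ; 730 × 0.292 = 213 → total 337
Group 2: 920 × 0.954 = 878
Group 3: 410 × 0.964 = 395
Group 4: 730 × 0.939 = 685
Group 5: 910 × 0.947 + 270 × 0.438 = 862 + 118 = 980
Net migration: Group 1 − 67 → 270
→ [270, 878, 395, 685, 980]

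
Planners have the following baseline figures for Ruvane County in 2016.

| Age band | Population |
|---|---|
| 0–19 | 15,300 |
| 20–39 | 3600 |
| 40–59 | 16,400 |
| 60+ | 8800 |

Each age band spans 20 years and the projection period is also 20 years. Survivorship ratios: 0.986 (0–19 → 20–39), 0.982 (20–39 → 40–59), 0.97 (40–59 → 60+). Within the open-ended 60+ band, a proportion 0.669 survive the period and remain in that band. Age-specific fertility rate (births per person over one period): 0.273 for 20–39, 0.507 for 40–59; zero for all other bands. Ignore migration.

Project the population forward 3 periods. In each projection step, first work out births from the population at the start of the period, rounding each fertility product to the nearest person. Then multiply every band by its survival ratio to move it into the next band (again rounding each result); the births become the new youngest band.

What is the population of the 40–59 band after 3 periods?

After projecting period 1:
Births: 3600 × 0.273 = 983, 16400 × 0.507 = 8315 → total 9298
20–39: 15300 × 0.986 = 15086
40–59: 3600 × 0.982 = 3535
60+: 16400 × 0.97 + 8800 × 0.669 = 15908 + 5887 = 21795
End of period: [9298, 15086, 3535, 21795]
After projecting period 2:
Births: 15086 × 0.273 = 4118, 3535 × 0.507 = 1792 → total 5910
20–39: 9298 × 0.986 = 9168
40–59: 15086 × 0.982 = 14814
60+: 3535 × 0.97 + 21795 × 0.669 = 3429 + 14581 = 18010
End of period: [5910, 9168, 14814, 18010]
After projecting period 3:
Births: 9168 × 0.273 = 2503, 14814 × 0.507 = 7511 → total 10014
20–39: 5910 × 0.986 = 5827
40–59: 9168 × 0.982 = 9003
60+: 14814 × 0.97 + 18010 × 0.669 = 14370 + 12049 = 26419
End of period: [10014, 5827, 9003, 26419]

9003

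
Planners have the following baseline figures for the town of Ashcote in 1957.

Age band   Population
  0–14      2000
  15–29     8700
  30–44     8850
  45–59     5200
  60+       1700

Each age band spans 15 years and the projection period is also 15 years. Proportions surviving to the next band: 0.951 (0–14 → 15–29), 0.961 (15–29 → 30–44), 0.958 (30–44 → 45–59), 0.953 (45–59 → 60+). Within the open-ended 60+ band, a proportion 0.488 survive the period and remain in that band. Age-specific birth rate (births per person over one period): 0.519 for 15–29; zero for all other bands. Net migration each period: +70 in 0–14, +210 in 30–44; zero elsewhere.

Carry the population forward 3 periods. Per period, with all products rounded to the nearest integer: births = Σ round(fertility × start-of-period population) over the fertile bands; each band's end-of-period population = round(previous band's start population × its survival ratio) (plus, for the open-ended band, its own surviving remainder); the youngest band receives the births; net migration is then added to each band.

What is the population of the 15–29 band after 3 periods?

Numbering the bands 1..5 from youngest to oldest:
After projecting period 1:
Births: 8700 × 0.519 = 4515
Band 2: 2000 × 0.951 = 1902
Band 3: 8700 × 0.961 = 8361
Band 4: 8850 × 0.958 = 8478
Band 5: 5200 × 0.953 + 1700 × 0.488 = 4956 + 830 = 5786
Net migration: Band 1 + 70 → 4585; Band 3 + 210 → 8571
End of period: [4585, 1902, 8571, 8478, 5786]
After projecting period 2:
Births: 1902 × 0.519 = 987
Band 2: 4585 × 0.951 = 4360
Band 3: 1902 × 0.961 = 1828
Band 4: 8571 × 0.958 = 8211
Band 5: 8478 × 0.953 + 5786 × 0.488 = 8080 + 2824 = 10904
Net migration: Band 1 + 70 → 1057; Band 3 + 210 → 2038
End of period: [1057, 4360, 2038, 8211, 10904]
After projecting period 3:
Births: 4360 × 0.519 = 2263
Band 2: 1057 × 0.951 = 1005
Band 3: 4360 × 0.961 = 4190
Band 4: 2038 × 0.958 = 1952
Band 5: 8211 × 0.953 + 10904 × 0.488 = 7825 + 5321 = 13146
Net migration: Band 1 + 70 → 2333; Band 3 + 210 → 4400
End of period: [2333, 1005, 4400, 1952, 13146]

1005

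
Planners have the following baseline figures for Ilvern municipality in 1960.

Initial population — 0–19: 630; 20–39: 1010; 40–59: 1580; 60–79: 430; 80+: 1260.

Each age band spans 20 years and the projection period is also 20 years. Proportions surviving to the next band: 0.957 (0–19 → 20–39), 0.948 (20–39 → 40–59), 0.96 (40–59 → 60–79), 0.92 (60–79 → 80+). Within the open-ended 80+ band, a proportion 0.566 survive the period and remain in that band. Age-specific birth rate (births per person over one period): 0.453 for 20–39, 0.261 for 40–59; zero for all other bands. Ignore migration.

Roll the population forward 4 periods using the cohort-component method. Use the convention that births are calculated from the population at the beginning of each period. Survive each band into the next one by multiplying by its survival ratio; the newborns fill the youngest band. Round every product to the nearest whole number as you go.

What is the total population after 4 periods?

3801

(Groups numbered youngest = 1 to oldest = 5.)
— Period 1 —
Births: 1010 × 0.453 = 458, 1580 × 0.261 = 412 ⇒ total 870
Group 2: 630 × 0.957 = 603
Group 3: 1010 × 0.948 = 957
Group 4: 1580 × 0.96 = 1517
Group 5: 430 × 0.92 + 1260 × 0.566 = 396 + 713 = 1109
→ [870, 603, 957, 1517, 1109]
— Period 2 —
Births: 603 × 0.453 = 273, 957 × 0.261 = 250 ⇒ total 523
Group 2: 870 × 0.957 = 833
Group 3: 603 × 0.948 = 572
Group 4: 957 × 0.96 = 919
Group 5: 1517 × 0.92 + 1109 × 0.566 = 1396 + 628 = 2024
→ [523, 833, 572, 919, 2024]
— Period 3 —
Births: 833 × 0.453 = 377, 572 × 0.261 = 149 ⇒ total 526
Group 2: 523 × 0.957 = 501
Group 3: 833 × 0.948 = 790
Group 4: 572 × 0.96 = 549
Group 5: 919 × 0.92 + 2024 × 0.566 = 845 + 1146 = 1991
→ [526, 501, 790, 549, 1991]
— Period 4 —
Births: 501 × 0.453 = 227, 790 × 0.261 = 206 ⇒ total 433
Group 2: 526 × 0.957 = 503
Group 3: 501 × 0.948 = 475
Group 4: 790 × 0.96 = 758
Group 5: 549 × 0.92 + 1991 × 0.566 = 505 + 1127 = 1632
→ [433, 503, 475, 758, 1632]
Total after period 4: 433 + 503 + 475 + 758 + 1632 = 3801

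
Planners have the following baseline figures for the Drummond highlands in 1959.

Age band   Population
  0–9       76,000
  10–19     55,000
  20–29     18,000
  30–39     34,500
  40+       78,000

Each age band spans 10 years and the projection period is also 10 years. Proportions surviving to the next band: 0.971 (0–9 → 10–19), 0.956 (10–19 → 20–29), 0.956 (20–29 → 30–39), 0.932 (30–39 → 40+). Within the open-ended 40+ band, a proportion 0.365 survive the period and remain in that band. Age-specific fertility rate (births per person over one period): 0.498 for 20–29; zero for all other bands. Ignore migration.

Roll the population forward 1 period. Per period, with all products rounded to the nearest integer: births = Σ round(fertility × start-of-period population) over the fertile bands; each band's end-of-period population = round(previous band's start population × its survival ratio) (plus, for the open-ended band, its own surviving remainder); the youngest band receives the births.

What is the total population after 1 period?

[period 1]
Births: 18000 * 0.498 = 8964
10–19: 76000 * 0.971 = 73796
20–29: 55000 * 0.956 = 52580
30–39: 18000 * 0.956 = 17208
40+: 34500 * 0.932 + 78000 * 0.365 = 32154 + 28470 = 60624
Giving 8964 / 73796 / 52580 / 17208 / 60624.
Total after period 1: 8964 + 73796 + 52580 + 17208 + 60624 = 213172

213172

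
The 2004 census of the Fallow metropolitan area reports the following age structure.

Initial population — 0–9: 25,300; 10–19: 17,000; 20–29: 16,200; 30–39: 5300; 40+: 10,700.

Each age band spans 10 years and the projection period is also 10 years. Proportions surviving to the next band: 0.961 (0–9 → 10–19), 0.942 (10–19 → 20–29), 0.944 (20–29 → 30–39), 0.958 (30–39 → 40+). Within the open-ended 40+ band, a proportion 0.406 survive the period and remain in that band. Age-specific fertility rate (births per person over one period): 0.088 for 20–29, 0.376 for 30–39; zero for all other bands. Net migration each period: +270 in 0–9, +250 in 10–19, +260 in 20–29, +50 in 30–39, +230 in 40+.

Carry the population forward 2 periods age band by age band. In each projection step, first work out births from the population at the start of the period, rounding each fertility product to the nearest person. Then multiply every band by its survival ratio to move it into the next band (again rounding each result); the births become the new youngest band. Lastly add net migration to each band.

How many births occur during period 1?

3419

Call the groups 1 to 5, youngest first.
— Period 1 —
Births: 16200 × 0.088 = 1426, 5300 × 0.376 = 1993 — total 3419
Group 2: 25300 × 0.961 = 24313
Group 3: 17000 × 0.942 = 16014
Group 4: 16200 × 0.944 = 15293
Group 5: 5300 × 0.958 + 10700 × 0.406 = 5077 + 4344 = 9421
Net migration: Group 1 + 270 → 3689; Group 2 + 250 → 24563; Group 3 + 260 → 16274; Group 4 + 50 → 15343; Group 5 + 230 → 9651
Giving 3689 / 24563 / 16274 / 15343 / 9651.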